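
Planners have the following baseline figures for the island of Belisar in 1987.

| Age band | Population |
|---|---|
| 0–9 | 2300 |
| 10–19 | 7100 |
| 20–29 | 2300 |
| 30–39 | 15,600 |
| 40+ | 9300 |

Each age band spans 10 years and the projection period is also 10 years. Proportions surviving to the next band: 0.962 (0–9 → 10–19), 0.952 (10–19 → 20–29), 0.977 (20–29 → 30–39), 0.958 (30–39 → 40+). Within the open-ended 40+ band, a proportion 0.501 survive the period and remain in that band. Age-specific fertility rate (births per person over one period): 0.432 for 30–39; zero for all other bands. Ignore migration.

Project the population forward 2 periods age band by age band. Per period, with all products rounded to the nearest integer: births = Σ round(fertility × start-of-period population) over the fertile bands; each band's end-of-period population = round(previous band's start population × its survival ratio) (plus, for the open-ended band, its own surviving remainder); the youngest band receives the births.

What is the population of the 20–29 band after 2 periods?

2107

Call the groups 1 to 5, youngest first.
Period 1.
Births: 15600 × 0.432 = 6739
Group 2: 2300 × 0.962 = 2213
Group 3: 7100 × 0.952 = 6759
Group 4: 2300 × 0.977 = 2247
Group 5: 15600 × 0.958 + 9300 × 0.501 = 14945 + 4659 = 19604
Population now: 0–9=6739, 10–19=2213, 20–29=6759, 30–39=2247, 40+=19604
Period 2.
Births: 2247 × 0.432 = 971
Group 2: 6739 × 0.962 = 6483
Group 3: 2213 × 0.952 = 2107
Group 4: 6759 × 0.977 = 6604
Group 5: 2247 × 0.958 + 19604 × 0.501 = 2153 + 9822 = 11975
Population now: 0–9=971, 10–19=6483, 20–29=2107, 30–39=6604, 40+=11975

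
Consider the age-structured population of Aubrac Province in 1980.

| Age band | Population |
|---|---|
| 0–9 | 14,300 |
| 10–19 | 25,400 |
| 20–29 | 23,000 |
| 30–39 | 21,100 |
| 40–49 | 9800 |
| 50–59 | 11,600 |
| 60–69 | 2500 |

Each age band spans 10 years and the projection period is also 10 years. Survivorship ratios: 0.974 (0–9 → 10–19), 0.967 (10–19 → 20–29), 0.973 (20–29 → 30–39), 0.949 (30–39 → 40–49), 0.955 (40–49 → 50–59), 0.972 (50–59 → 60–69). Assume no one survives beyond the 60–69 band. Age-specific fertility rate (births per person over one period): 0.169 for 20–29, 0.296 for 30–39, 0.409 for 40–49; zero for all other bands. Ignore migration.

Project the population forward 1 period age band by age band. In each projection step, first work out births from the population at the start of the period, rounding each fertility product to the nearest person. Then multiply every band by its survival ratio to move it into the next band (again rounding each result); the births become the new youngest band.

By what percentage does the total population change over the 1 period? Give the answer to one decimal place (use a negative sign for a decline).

7.4

Call the groups 1 to 7, youngest first.
After projecting period 1:
Births: 23000 × 0.169 = 3887  |  21100 × 0.296 = 6246  |  9800 × 0.409 = 4008 → total 14141
Group 2: 14300 × 0.974 = 13928
Group 3: 25400 × 0.967 = 24562
Group 4: 23000 × 0.973 = 22379
Group 5: 21100 × 0.949 = 20024
Group 6: 9800 × 0.955 = 9359
Group 7: 11600 × 0.972 = 11275
End of period: [14141, 13928, 24562, 22379, 20024, 9359, 11275]
Total: 107700 → 115668; change = 7968; percentage change = 7.4%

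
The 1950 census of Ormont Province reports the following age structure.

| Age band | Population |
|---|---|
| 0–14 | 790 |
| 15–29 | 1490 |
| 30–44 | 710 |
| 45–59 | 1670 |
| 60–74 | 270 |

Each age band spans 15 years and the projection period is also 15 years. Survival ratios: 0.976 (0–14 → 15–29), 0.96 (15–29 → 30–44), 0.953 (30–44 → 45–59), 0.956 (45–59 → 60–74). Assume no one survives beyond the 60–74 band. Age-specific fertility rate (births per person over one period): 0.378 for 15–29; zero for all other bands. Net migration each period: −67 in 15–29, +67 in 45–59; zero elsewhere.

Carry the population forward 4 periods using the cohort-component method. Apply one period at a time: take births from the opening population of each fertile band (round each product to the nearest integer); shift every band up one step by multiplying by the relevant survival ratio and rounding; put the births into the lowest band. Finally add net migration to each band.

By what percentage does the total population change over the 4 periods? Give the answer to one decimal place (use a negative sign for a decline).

-68.4

(Bands numbered youngest = 1 to oldest = 5.)
Period 1:
Births: 1490 × 0.378 = 563
Band 2: 790 × 0.976 = 771
Band 3: 1490 × 0.96 = 1430
Band 4: 710 × 0.953 = 677
Band 5: 1670 × 0.956 = 1597
Net migration: Band 2 − 67 → 704; Band 4 + 67 → 744
Population now: 0–14=563, 15–29=704, 30–44=1430, 45–59=744, 60–74=1597
Period 2:
Births: 704 × 0.378 = 266
Band 2: 563 × 0.976 = 549
Band 3: 704 × 0.96 = 676
Band 4: 1430 × 0.953 = 1363
Band 5: 744 × 0.956 = 711
Net migration: Band 2 − 67 → 482; Band 4 + 67 → 1430
Population now: 0–14=266, 15–29=482, 30–44=676, 45–59=1430, 60–74=711
Period 3:
Births: 482 × 0.378 = 182
Band 2: 266 × 0.976 = 260
Band 3: 482 × 0.96 = 463
Band 4: 676 × 0.953 = 644
Band 5: 1430 × 0.956 = 1367
Net migration: Band 2 − 67 → 193; Band 4 + 67 → 711
Population now: 0–14=182, 15–29=193, 30–44=463, 45–59=711, 60–74=1367
Period 4:
Births: 193 × 0.378 = 73
Band 2: 182 × 0.976 = 178
Band 3: 193 × 0.96 = 185
Band 4: 463 × 0.953 = 441
Band 5: 711 × 0.956 = 680
Net migration: Band 2 − 67 → 111; Band 4 + 67 → 508
Population now: 0–14=73, 15–29=111, 30–44=185, 45–59=508, 60–74=680
Total: 4930 → 1557; change = -3373; percentage change = -68.4%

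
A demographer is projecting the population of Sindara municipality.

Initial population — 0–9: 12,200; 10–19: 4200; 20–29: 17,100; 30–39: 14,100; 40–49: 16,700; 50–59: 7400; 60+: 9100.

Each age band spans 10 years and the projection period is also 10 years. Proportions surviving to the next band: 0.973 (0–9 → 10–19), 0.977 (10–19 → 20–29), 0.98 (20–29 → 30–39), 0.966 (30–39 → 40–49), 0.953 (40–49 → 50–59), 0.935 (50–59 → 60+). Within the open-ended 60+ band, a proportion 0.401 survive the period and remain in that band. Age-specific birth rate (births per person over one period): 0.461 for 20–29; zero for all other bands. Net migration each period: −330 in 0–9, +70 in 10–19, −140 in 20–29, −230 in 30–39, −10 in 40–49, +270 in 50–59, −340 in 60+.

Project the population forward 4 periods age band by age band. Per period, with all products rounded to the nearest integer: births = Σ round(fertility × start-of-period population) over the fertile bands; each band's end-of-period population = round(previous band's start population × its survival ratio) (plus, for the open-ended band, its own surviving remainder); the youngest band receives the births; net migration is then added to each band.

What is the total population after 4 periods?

52253

Let band 1 be 0–9 through band 7 = 60+.
Period 1.
Births: 17100 * 0.461 = 7883
Band 2: 12200 * 0.973 = 11871
Band 3: 4200 * 0.977 = 4103
Band 4: 17100 * 0.98 = 16758
Band 5: 14100 * 0.966 = 13621
Band 6: 16700 * 0.953 = 15915
Band 7: 7400 * 0.935 + 9100 * 0.401 = 6919 + 3649 = 10568
Net migration: Band 1 − 330 → 7553; Band 2 + 70 → 11941; Band 3 − 140 → 3963; Band 4 − 230 → 16528; Band 5 − 10 → 13611; Band 6 + 270 → 16185; Band 7 − 340 → 10228
End of period: [7553, 11941, 3963, 16528, 13611, 16185, 10228]
Period 2.
Births: 3963 * 0.461 = 1827
Band 2: 7553 * 0.973 = 7349
Band 3: 11941 * 0.977 = 11666
Band 4: 3963 * 0.98 = 3884
Band 5: 16528 * 0.966 = 15966
Band 6: 13611 * 0.953 = 12971
Band 7: 16185 * 0.935 + 10228 * 0.401 = 15133 + 4101 = 19234
Net migration: Band 1 − 330 → 1497; Band 2 + 70 → 7419; Band 3 − 140 → 11526; Band 4 − 230 → 3654; Band 5 − 10 → 15956; Band 6 + 270 → 13241; Band 7 − 340 → 18894
End of period: [1497, 7419, 11526, 3654, 15956, 13241, 18894]
Period 3.
Births: 11526 * 0.461 = 5313
Band 2: 1497 * 0.973 = 1457
Band 3: 7419 * 0.977 = 7248
Band 4: 11526 * 0.98 = 11295
Band 5: 3654 * 0.966 = 3530
Band 6: 15956 * 0.953 = 15206
Band 7: 13241 * 0.935 + 18894 * 0.401 = 12380 + 7576 = 19956
Net migration: Band 1 − 330 → 4983; Band 2 + 70 → 1527; Band 3 − 140 → 7108; Band 4 − 230 → 11065; Band 5 − 10 → 3520; Band 6 + 270 → 15476; Band 7 − 340 → 19616
End of period: [4983, 1527, 7108, 11065, 3520, 15476, 19616]
Period 4.
Births: 7108 * 0.461 = 3277
Band 2: 4983 * 0.973 = 4848
Band 3: 1527 * 0.977 = 1492
Band 4: 7108 * 0.98 = 6966
Band 5: 11065 * 0.966 = 10689
Band 6: 3520 * 0.953 = 3355
Band 7: 15476 * 0.935 + 19616 * 0.401 = 14470 + 7866 = 22336
Net migration: Band 1 − 330 → 2947; Band 2 + 70 → 4918; Band 3 − 140 → 1352; Band 4 − 230 → 6736; Band 5 − 10 → 10679; Band 6 + 270 → 3625; Band 7 − 340 → 21996
End of period: [2947, 4918, 1352, 6736, 10679, 3625, 21996]
Total after period 4: 2947 + 4918 + 1352 + 6736 + 10679 + 3625 + 21996 = 52253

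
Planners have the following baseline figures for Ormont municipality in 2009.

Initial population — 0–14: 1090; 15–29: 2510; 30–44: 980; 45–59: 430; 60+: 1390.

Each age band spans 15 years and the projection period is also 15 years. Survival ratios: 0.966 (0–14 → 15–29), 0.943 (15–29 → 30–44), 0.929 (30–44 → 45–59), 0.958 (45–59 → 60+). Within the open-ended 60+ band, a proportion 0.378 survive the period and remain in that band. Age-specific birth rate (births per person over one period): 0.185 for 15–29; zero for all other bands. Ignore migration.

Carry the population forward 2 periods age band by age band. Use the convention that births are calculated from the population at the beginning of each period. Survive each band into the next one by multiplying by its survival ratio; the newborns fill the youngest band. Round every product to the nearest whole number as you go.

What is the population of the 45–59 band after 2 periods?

2199

Call the bands 1 to 5, youngest first.
[period 1]
Births: 2510 × 0.185 = 464
Band 2: 1090 × 0.966 = 1053
Band 3: 2510 × 0.943 = 2367
Band 4: 980 × 0.929 = 910
Band 5: 430 × 0.958 + 1390 × 0.378 = 412 + 525 = 937
→ [464, 1053, 2367, 910, 937]
[period 2]
Births: 1053 × 0.185 = 195
Band 2: 464 × 0.966 = 448
Band 3: 1053 × 0.943 = 993
Band 4: 2367 × 0.929 = 2199
Band 5: 910 × 0.958 + 937 × 0.378 = 872 + 354 = 1226
→ [195, 448, 993, 2199, 1226]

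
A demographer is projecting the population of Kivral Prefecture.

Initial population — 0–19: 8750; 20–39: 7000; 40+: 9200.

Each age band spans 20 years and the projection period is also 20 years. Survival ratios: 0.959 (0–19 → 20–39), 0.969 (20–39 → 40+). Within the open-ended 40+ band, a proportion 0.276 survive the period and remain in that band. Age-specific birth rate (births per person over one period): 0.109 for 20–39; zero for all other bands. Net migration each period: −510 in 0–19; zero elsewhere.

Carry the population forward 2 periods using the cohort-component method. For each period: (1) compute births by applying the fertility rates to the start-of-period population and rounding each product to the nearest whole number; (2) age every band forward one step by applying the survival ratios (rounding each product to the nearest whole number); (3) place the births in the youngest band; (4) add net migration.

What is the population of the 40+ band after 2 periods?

[period 1]
Births: 7000 * 0.109 = 763
20–39: 8750 * 0.959 = 8391
40+: 7000 * 0.969 + 9200 * 0.276 = 6783 + 2539 = 9322
Net migration: 0–19 − 510 → 253
→ [253, 8391, 9322]
[period 2]
Births: 8391 * 0.109 = 915
20–39: 253 * 0.959 = 243
40+: 8391 * 0.969 + 9322 * 0.276 = 8131 + 2573 = 10704
Net migration: 0–19 − 510 → 405
→ [405, 243, 10704]

10704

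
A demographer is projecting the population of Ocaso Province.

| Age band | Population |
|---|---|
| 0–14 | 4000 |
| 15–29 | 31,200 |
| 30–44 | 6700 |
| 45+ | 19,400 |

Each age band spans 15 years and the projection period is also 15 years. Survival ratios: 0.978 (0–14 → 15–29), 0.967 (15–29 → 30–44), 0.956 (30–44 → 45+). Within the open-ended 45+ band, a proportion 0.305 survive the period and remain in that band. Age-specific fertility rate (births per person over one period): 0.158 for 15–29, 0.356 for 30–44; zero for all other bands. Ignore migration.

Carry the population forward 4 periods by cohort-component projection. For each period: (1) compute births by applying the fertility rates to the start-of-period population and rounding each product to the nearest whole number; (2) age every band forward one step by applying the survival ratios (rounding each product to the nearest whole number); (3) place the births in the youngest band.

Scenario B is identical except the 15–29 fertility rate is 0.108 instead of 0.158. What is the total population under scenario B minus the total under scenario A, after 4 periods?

[period 1]
Births: 31200 * 0.158 = 4930, 6700 * 0.356 = 2385 → 7315
15–29: 4000 * 0.978 = 3912
30–44: 31200 * 0.967 = 30170
45+: 6700 * 0.956 + 19400 * 0.305 = 6405 + 5917 = 12322
Giving 7315 / 3912 / 30170 / 12322.
[period 2]
Births: 3912 * 0.158 = 618, 30170 * 0.356 = 10741 → 11359
15–29: 7315 * 0.978 = 7154
30–44: 3912 * 0.967 = 3783
45+: 30170 * 0.956 + 12322 * 0.305 = 28843 + 3758 = 32601
Giving 11359 / 7154 / 3783 / 32601.
[period 3]
Births: 7154 * 0.158 = 1130, 3783 * 0.356 = 1347 → 2477
15–29: 11359 * 0.978 = 11109
30–44: 7154 * 0.967 = 6918
45+: 3783 * 0.956 + 32601 * 0.305 = 3617 + 9943 = 13560
Giving 2477 / 11109 / 6918 / 13560.
[period 4]
Births: 11109 * 0.158 = 1755, 6918 * 0.356 = 2463 → 4218
15–29: 2477 * 0.978 = 2423
30–44: 11109 * 0.967 = 10742
45+: 6918 * 0.956 + 13560 * 0.305 = 6614 + 4136 = 10750
Giving 4218 / 2423 / 10742 / 10750.
Scenario A total after 4 periods: 28133
Scenario B projection —
[period 1]
Births: 31200 * 0.108 = 3370, 6700 * 0.356 = 2385 → 5755
15–29: 4000 * 0.978 = 3912
30–44: 31200 * 0.967 = 30170
45+: 6700 * 0.956 + 19400 * 0.305 = 6405 + 5917 = 12322
Giving 5755 / 3912 / 30170 / 12322.
[period 2]
Births: 3912 * 0.108 = 422, 30170 * 0.356 = 10741 → 11163
15–29: 5755 * 0.978 = 5628
30–44: 3912 * 0.967 = 3783
45+: 30170 * 0.956 + 12322 * 0.305 = 28843 + 3758 = 32601
Giving 11163 / 5628 / 3783 / 32601.
[period 3]
Births: 5628 * 0.108 = 608, 3783 * 0.356 = 1347 → 1955
15–29: 11163 * 0.978 = 10917
30–44: 5628 * 0.967 = 5442
45+: 3783 * 0.956 + 32601 * 0.305 = 3617 + 9943 = 13560
Giving 1955 / 10917 / 5442 / 13560.
[period 4]
Births: 10917 * 0.108 = 1179, 5442 * 0.356 = 1937 → 3116
15–29: 1955 * 0.978 = 1912
30–44: 10917 * 0.967 = 10557
45+: 5442 * 0.956 + 13560 * 0.305 = 5203 + 4136 = 9339
Giving 3116 / 1912 / 10557 / 9339.
Scenario B total after 4 periods: 24924
Difference B − A = 24924 − 28133 = -3209

-3209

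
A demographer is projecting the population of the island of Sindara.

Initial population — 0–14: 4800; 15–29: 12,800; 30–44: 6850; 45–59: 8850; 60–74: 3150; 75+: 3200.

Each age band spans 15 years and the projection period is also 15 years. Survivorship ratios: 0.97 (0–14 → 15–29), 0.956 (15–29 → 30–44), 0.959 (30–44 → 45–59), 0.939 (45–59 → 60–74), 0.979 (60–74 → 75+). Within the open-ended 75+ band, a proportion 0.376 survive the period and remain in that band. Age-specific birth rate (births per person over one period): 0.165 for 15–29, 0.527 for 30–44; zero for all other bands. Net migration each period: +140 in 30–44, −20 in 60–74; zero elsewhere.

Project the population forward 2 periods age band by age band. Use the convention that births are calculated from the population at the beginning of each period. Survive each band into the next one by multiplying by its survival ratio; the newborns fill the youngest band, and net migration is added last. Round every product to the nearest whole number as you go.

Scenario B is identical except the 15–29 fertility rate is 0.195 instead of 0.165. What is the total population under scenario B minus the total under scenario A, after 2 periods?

Period 1.
Births: 12800 × 0.165 = 2112  |  6850 × 0.527 = 3610 — total 5722
15–29: 4800 × 0.97 = 4656
30–44: 12800 × 0.956 = 12237
45–59: 6850 × 0.959 = 6569
60–74: 8850 × 0.939 = 8310
75+: 3150 × 0.979 + 3200 × 0.376 = 3084 + 1203 = 4287
Net migration: 30–44 + 140 → 12377; 60–74 − 20 → 8290
End of period: [5722, 4656, 12377, 6569, 8290, 4287]
Period 2.
Births: 4656 × 0.165 = 768  |  12377 × 0.527 = 6523 — total 7291
15–29: 5722 × 0.97 = 5550
30–44: 4656 × 0.956 = 4451
45–59: 12377 × 0.959 = 11870
60–74: 6569 × 0.939 = 6168
75+: 8290 × 0.979 + 4287 × 0.376 = 8116 + 1612 = 9728
Net migration: 30–44 + 140 → 4591; 60–74 − 20 → 6148
End of period: [7291, 5550, 4591, 11870, 6148, 9728]
Scenario A total after 2 periods: 45178
Scenario B projection —
Period 1.
Births: 12800 × 0.195 = 2496  |  6850 × 0.527 = 3610 — total 6106
15–29: 4800 × 0.97 = 4656
30–44: 12800 × 0.956 = 12237
45–59: 6850 × 0.959 = 6569
60–74: 8850 × 0.939 = 8310
75+: 3150 × 0.979 + 3200 × 0.376 = 3084 + 1203 = 4287
Net migration: 30–44 + 140 → 12377; 60–74 − 20 → 8290
End of period: [6106, 4656, 12377, 6569, 8290, 4287]
Period 2.
Births: 4656 × 0.195 = 908  |  12377 × 0.527 = 6523 — total 7431
15–29: 6106 × 0.97 = 5923
30–44: 4656 × 0.956 = 4451
45–59: 12377 × 0.959 = 11870
60–74: 6569 × 0.939 = 6168
75+: 8290 × 0.979 + 4287 × 0.376 = 8116 + 1612 = 9728
Net migration: 30–44 + 140 → 4591; 60–74 − 20 → 6148
End of period: [7431, 5923, 4591, 11870, 6148, 9728]
Scenario B total after 2 periods: 45691
Difference B − A = 45691 − 45178 = 513

513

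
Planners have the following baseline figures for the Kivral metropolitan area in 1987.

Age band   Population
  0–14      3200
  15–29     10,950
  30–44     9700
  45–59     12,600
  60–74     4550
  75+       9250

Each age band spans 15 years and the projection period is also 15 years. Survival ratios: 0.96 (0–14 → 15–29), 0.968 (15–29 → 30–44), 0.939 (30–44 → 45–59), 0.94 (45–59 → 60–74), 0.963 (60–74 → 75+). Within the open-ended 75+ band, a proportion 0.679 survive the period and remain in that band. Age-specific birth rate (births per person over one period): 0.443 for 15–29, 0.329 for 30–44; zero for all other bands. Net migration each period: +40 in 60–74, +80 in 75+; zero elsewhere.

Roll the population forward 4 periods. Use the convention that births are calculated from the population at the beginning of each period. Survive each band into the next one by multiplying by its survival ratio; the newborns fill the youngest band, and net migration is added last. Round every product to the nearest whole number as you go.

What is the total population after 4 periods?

(Groups numbered youngest = 1 to oldest = 6.)
Period 1.
Births: 10950 * 0.443 = 4851, 9700 * 0.329 = 3191 — total 8042
Group 2: 3200 * 0.96 = 3072
Group 3: 10950 * 0.968 = 10600
Group 4: 9700 * 0.939 = 9108
Group 5: 12600 * 0.94 = 11844
Group 6: 4550 * 0.963 + 9250 * 0.679 = 4382 + 6281 = 10663
Net migration: Group 5 + 40 → 11884; Group 6 + 80 → 10743
Giving 8042 / 3072 / 10600 / 9108 / 11884 / 10743.
Period 2.
Births: 3072 * 0.443 = 1361, 10600 * 0.329 = 3487 — total 4848
Group 2: 8042 * 0.96 = 7720
Group 3: 3072 * 0.968 = 2974
Group 4: 10600 * 0.939 = 9953
Group 5: 9108 * 0.94 = 8562
Group 6: 11884 * 0.963 + 10743 * 0.679 = 11444 + 7294 = 18738
Net migration: Group 5 + 40 → 8602; Group 6 + 80 → 18818
Giving 4848 / 7720 / 2974 / 9953 / 8602 / 18818.
Period 3.
Births: 7720 * 0.443 = 3420, 2974 * 0.329 = 978 — total 4398
Group 2: 4848 * 0.96 = 4654
Group 3: 7720 * 0.968 = 7473
Group 4: 2974 * 0.939 = 2793
Group 5: 9953 * 0.94 = 9356
Group 6: 8602 * 0.963 + 18818 * 0.679 = 8284 + 12777 = 21061
Net migration: Group 5 + 40 → 9396; Group 6 + 80 → 21141
Giving 4398 / 4654 / 7473 / 2793 / 9396 / 21141.
Period 4.
Births: 4654 * 0.443 = 2062, 7473 * 0.329 = 2459 — total 4521
Group 2: 4398 * 0.96 = 4222
Group 3: 4654 * 0.968 = 4505
Group 4: 7473 * 0.939 = 7017
Group 5: 2793 * 0.94 = 2625
Group 6: 9396 * 0.963 + 21141 * 0.679 = 9048 + 14355 = 23403
Net migration: Group 5 + 40 → 2665; Group 6 + 80 → 23483
Giving 4521 / 4222 / 4505 / 7017 / 2665 / 23483.
Total after period 4: 4521 + 4222 + 4505 + 7017 + 2665 + 23483 = 46413

46413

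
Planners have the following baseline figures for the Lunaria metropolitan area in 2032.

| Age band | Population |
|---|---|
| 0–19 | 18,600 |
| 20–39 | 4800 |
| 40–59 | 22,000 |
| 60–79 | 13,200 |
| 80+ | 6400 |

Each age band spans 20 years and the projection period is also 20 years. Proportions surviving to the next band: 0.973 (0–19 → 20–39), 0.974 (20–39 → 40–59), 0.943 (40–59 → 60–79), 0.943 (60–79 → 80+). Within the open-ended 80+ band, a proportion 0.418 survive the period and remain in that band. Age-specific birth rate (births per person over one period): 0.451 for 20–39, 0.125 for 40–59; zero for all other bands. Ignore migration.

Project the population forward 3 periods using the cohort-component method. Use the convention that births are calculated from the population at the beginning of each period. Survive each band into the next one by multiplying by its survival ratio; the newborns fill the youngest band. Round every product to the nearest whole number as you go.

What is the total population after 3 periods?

49128

After projecting period 1:
Births: 4800 * 0.451 = 2165, 22000 * 0.125 = 2750 → 4915
20–39: 18600 * 0.973 = 18098
40–59: 4800 * 0.974 = 4675
60–79: 22000 * 0.943 = 20746
80+: 13200 * 0.943 + 6400 * 0.418 = 12448 + 2675 = 15123
Population now: 0–19=4915, 20–39=18098, 40–59=4675, 60–79=20746, 80+=15123
After projecting period 2:
Births: 18098 * 0.451 = 8162, 4675 * 0.125 = 584 → 8746
20–39: 4915 * 0.973 = 4782
40–59: 18098 * 0.974 = 17627
60–79: 4675 * 0.943 = 4409
80+: 20746 * 0.943 + 15123 * 0.418 = 19563 + 6321 = 25884
Population now: 0–19=8746, 20–39=4782, 40–59=17627, 60–79=4409, 80+=25884
After projecting period 3:
Births: 4782 * 0.451 = 2157, 17627 * 0.125 = 2203 → 4360
20–39: 8746 * 0.973 = 8510
40–59: 4782 * 0.974 = 4658
60–79: 17627 * 0.943 = 16622
80+: 4409 * 0.943 + 25884 * 0.418 = 4158 + 10820 = 14978
Population now: 0–19=4360, 20–39=8510, 40–59=4658, 60–79=16622, 80+=14978
Total after period 3: 4360 + 8510 + 4658 + 16622 + 14978 = 49128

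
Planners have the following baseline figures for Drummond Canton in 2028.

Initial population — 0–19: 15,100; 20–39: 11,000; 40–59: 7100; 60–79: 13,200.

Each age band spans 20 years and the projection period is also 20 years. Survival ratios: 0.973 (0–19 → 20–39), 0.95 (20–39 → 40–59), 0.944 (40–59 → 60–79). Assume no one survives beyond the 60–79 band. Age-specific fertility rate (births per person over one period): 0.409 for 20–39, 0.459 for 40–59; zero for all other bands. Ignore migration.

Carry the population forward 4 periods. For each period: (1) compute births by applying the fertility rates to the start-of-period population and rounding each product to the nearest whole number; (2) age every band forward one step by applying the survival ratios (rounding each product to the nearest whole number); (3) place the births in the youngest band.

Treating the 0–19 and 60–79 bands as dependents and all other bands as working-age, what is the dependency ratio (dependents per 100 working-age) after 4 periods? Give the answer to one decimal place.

74.7

Numbering the bands 1..4 from youngest to oldest:
— Period 1 —
Births: 11000 × 0.409 = 4499  |  7100 × 0.459 = 3259 ⇒ total 7758
Band 2: 15100 × 0.973 = 14692
Band 3: 11000 × 0.95 = 10450
Band 4: 7100 × 0.944 = 6702
→ [7758, 14692, 10450, 6702]
— Period 2 —
Births: 14692 × 0.409 = 6009  |  10450 × 0.459 = 4797 ⇒ total 10806
Band 2: 7758 × 0.973 = 7549
Band 3: 14692 × 0.95 = 13957
Band 4: 10450 × 0.944 = 9865
→ [10806, 7549, 13957, 9865]
— Period 3 —
Births: 7549 × 0.409 = 3088  |  13957 × 0.459 = 6406 ⇒ total 9494
Band 2: 10806 × 0.973 = 10514
Band 3: 7549 × 0.95 = 7172
Band 4: 13957 × 0.944 = 13175
→ [9494, 10514, 7172, 13175]
— Period 4 —
Births: 10514 × 0.409 = 4300  |  7172 × 0.459 = 3292 ⇒ total 7592
Band 2: 9494 × 0.973 = 9238
Band 3: 10514 × 0.95 = 9988
Band 4: 7172 × 0.944 = 6770
→ [7592, 9238, 9988, 6770]
Dependents (band 0–19 + band 60–79) = 7592 + 6770 = 14362; working-age = 19226; ratio = 14362/19226 × 100 = 74.7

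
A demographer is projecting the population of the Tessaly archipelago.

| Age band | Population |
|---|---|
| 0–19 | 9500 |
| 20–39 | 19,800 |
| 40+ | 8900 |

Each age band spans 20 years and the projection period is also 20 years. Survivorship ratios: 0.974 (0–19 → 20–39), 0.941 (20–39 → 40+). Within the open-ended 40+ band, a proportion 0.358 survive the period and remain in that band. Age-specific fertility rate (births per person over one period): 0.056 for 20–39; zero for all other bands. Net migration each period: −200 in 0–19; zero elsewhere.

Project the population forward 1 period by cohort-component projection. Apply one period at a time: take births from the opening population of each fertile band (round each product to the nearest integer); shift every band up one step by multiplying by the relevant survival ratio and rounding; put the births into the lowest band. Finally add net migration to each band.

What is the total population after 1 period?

Numbering the bands 1..3 from youngest to oldest:
[period 1]
Births: 19800 × 0.056 = 1109
Band 2: 9500 × 0.974 = 9253
Band 3: 19800 × 0.941 + 8900 × 0.358 = 18632 + 3186 = 21818
Net migration: Band 1 − 200 → 909
End of period: [909, 9253, 21818]
Total after period 1: 909 + 9253 + 21818 = 31980

31980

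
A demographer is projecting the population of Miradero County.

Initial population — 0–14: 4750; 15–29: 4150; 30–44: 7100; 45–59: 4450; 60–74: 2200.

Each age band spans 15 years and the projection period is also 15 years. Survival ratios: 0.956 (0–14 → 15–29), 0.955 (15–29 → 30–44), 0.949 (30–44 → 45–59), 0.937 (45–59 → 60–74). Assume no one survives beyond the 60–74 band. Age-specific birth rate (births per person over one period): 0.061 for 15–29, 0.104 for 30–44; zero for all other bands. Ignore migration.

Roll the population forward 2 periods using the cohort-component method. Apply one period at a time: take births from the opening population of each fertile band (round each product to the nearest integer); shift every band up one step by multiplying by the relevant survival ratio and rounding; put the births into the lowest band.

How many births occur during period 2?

689

(Bands numbered youngest = 1 to oldest = 5.)
[period 1]
Births: 4150 * 0.061 = 253 ; 7100 * 0.104 = 738 → total 991
Band 2: 4750 * 0.956 = 4541
Band 3: 4150 * 0.955 = 3963
Band 4: 7100 * 0.949 = 6738
Band 5: 4450 * 0.937 = 4170
→ [991, 4541, 3963, 6738, 4170]
[period 2]
Births: 4541 * 0.061 = 277 ; 3963 * 0.104 = 412 → total 689
Band 2: 991 * 0.956 = 947
Band 3: 4541 * 0.955 = 4337
Band 4: 3963 * 0.949 = 3761
Band 5: 6738 * 0.937 = 6314
→ [689, 947, 4337, 3761, 6314]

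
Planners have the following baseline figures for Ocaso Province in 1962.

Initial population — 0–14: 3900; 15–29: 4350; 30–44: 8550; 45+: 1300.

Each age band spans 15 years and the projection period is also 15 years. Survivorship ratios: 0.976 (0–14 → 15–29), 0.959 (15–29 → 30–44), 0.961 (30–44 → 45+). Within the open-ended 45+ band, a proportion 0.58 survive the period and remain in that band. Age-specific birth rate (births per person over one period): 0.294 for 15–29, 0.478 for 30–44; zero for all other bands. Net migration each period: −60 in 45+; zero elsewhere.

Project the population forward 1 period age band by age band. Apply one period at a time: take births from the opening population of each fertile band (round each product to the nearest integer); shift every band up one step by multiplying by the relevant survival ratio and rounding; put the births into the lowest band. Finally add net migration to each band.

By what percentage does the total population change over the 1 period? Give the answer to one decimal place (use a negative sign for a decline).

23.0

— Period 1 —
Births: 4350 × 0.294 = 1279, 8550 × 0.478 = 4087 → 5366
15–29: 3900 × 0.976 = 3806
30–44: 4350 × 0.959 = 4172
45+: 8550 × 0.961 + 1300 × 0.58 = 8217 + 754 = 8971
Net migration: 45+ − 60 → 8911
End of period: [5366, 3806, 4172, 8911]
Total: 18100 → 22255; change = 4155; percentage change = 23.0%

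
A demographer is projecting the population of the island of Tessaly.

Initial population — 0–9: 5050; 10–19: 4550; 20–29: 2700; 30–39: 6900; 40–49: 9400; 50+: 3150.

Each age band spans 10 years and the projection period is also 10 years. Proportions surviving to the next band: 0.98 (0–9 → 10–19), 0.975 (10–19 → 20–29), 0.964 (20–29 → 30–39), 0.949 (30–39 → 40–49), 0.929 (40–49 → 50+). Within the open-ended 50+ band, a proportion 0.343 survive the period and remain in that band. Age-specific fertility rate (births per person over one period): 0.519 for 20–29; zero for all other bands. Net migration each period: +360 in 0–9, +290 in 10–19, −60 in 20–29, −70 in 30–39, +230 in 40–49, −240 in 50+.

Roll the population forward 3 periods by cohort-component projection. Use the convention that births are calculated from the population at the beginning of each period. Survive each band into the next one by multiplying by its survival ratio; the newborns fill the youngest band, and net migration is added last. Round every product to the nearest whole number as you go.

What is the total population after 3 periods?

22127

Numbering the bands 1..6 from youngest to oldest:
[period 1]
Births: 2700 * 0.519 = 1401
Band 2: 5050 * 0.98 = 4949
Band 3: 4550 * 0.975 = 4436
Band 4: 2700 * 0.964 = 2603
Band 5: 6900 * 0.949 = 6548
Band 6: 9400 * 0.929 + 3150 * 0.343 = 8733 + 1080 = 9813
Net migration: Band 1 + 360 → 1761; Band 2 + 290 → 5239; Band 3 − 60 → 4376; Band 4 − 70 → 2533; Band 5 + 230 → 6778; Band 6 − 240 → 9573
→ [1761, 5239, 4376, 2533, 6778, 9573]
[period 2]
Births: 4376 * 0.519 = 2271
Band 2: 1761 * 0.98 = 1726
Band 3: 5239 * 0.975 = 5108
Band 4: 4376 * 0.964 = 4218
Band 5: 2533 * 0.949 = 2404
Band 6: 6778 * 0.929 + 9573 * 0.343 = 6297 + 3284 = 9581
Net migration: Band 1 + 360 → 2631; Band 2 + 290 → 2016; Band 3 − 60 → 5048; Band 4 − 70 → 4148; Band 5 + 230 → 2634; Band 6 − 240 → 9341
→ [2631, 2016, 5048, 4148, 2634, 9341]
[period 3]
Births: 5048 * 0.519 = 2620
Band 2: 2631 * 0.98 = 2578
Band 3: 2016 * 0.975 = 1966
Band 4: 5048 * 0.964 = 4866
Band 5: 4148 * 0.949 = 3936
Band 6: 2634 * 0.929 + 9341 * 0.343 = 2447 + 3204 = 5651
Net migration: Band 1 + 360 → 2980; Band 2 + 290 → 2868; Band 3 − 60 → 1906; Band 4 − 70 → 4796; Band 5 + 230 → 4166; Band 6 − 240 → 5411
→ [2980, 2868, 1906, 4796, 4166, 5411]
Total after period 3: 2980 + 2868 + 1906 + 4796 + 4166 + 5411 = 22127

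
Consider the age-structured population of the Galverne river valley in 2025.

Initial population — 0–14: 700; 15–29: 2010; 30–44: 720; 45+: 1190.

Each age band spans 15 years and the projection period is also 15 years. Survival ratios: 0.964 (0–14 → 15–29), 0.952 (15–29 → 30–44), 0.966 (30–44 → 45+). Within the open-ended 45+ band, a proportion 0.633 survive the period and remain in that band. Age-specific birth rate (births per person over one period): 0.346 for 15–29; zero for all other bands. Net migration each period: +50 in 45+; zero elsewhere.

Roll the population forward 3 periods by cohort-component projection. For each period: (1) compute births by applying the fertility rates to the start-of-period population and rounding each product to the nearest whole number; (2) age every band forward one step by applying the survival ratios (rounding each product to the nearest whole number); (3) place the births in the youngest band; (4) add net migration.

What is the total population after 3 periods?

Numbering the groups 1..4 from youngest to oldest:
— Period 1 —
Births: 2010 * 0.346 = 695
Group 2: 700 * 0.964 = 675
Group 3: 2010 * 0.952 = 1914
Group 4: 720 * 0.966 + 1190 * 0.633 = 696 + 753 = 1449
Net migration: Group 4 + 50 → 1499
Population now: 0–14=695, 15–29=675, 30–44=1914, 45+=1499
— Period 2 —
Births: 675 * 0.346 = 234
Group 2: 695 * 0.964 = 670
Group 3: 675 * 0.952 = 643
Group 4: 1914 * 0.966 + 1499 * 0.633 = 1849 + 949 = 2798
Net migration: Group 4 + 50 → 2848
Population now: 0–14=234, 15–29=670, 30–44=643, 45+=2848
— Period 3 —
Births: 670 * 0.346 = 232
Group 2: 234 * 0.964 = 226
Group 3: 670 * 0.952 = 638
Group 4: 643 * 0.966 + 2848 * 0.633 = 621 + 1803 = 2424
Net migration: Group 4 + 50 → 2474
Population now: 0–14=232, 15–29=226, 30–44=638, 45+=2474
Total after period 3: 232 + 226 + 638 + 2474 = 3570

3570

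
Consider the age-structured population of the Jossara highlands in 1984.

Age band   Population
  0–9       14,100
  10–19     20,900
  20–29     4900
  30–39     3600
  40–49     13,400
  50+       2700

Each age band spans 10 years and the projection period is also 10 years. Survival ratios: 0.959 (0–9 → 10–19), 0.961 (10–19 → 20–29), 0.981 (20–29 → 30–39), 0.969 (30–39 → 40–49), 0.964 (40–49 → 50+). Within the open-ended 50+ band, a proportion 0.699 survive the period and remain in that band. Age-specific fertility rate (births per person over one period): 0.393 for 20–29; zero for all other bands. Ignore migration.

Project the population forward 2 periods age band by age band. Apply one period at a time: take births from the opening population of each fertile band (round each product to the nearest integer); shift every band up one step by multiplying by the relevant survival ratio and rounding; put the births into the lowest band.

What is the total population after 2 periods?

— Period 1 —
Births: 4900 * 0.393 = 1926
10–19: 14100 * 0.959 = 13522
20–29: 20900 * 0.961 = 20085
30–39: 4900 * 0.981 = 4807
40–49: 3600 * 0.969 = 3488
50+: 13400 * 0.964 + 2700 * 0.699 = 12918 + 1887 = 14805
→ [1926, 13522, 20085, 4807, 3488, 14805]
— Period 2 —
Births: 20085 * 0.393 = 7893
10–19: 1926 * 0.959 = 1847
20–29: 13522 * 0.961 = 12995
30–39: 20085 * 0.981 = 19703
40–49: 4807 * 0.969 = 4658
50+: 3488 * 0.964 + 14805 * 0.699 = 3362 + 10349 = 13711
→ [7893, 1847, 12995, 19703, 4658, 13711]
Total after period 2: 7893 + 1847 + 12995 + 19703 + 4658 + 13711 = 60807

60807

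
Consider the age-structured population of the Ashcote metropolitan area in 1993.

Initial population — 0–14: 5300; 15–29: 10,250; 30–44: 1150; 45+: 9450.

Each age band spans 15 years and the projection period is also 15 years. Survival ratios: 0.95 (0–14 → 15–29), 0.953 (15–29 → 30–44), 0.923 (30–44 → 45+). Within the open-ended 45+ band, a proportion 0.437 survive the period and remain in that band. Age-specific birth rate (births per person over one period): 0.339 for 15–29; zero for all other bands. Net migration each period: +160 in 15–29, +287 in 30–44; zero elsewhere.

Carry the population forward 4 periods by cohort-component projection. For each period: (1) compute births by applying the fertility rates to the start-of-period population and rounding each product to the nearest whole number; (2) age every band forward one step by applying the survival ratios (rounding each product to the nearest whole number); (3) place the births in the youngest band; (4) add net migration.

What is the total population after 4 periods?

11556

(Bands numbered youngest = 1 to oldest = 4.)
[period 1]
Births: 10250 * 0.339 = 3475
Band 2: 5300 * 0.95 = 5035
Band 3: 10250 * 0.953 = 9768
Band 4: 1150 * 0.923 + 9450 * 0.437 = 1061 + 4130 = 5191
Net migration: Band 2 + 160 → 5195; Band 3 + 287 → 10055
Giving 3475 / 5195 / 10055 / 5191.
[period 2]
Births: 5195 * 0.339 = 1761
Band 2: 3475 * 0.95 = 3301
Band 3: 5195 * 0.953 = 4951
Band 4: 10055 * 0.923 + 5191 * 0.437 = 9281 + 2268 = 11549
Net migration: Band 2 + 160 → 3461; Band 3 + 287 → 5238
Giving 1761 / 3461 / 5238 / 11549.
[period 3]
Births: 3461 * 0.339 = 1173
Band 2: 1761 * 0.95 = 1673
Band 3: 3461 * 0.953 = 3298
Band 4: 5238 * 0.923 + 11549 * 0.437 = 4835 + 5047 = 9882
Net migration: Band 2 + 160 → 1833; Band 3 + 287 → 3585
Giving 1173 / 1833 / 3585 / 9882.
[period 4]
Births: 1833 * 0.339 = 621
Band 2: 1173 * 0.95 = 1114
Band 3: 1833 * 0.953 = 1747
Band 4: 3585 * 0.923 + 9882 * 0.437 = 3309 + 4318 = 7627
Net migration: Band 2 + 160 → 1274; Band 3 + 287 → 2034
Giving 621 / 1274 / 2034 / 7627.
Total after period 4: 621 + 1274 + 2034 + 7627 = 11556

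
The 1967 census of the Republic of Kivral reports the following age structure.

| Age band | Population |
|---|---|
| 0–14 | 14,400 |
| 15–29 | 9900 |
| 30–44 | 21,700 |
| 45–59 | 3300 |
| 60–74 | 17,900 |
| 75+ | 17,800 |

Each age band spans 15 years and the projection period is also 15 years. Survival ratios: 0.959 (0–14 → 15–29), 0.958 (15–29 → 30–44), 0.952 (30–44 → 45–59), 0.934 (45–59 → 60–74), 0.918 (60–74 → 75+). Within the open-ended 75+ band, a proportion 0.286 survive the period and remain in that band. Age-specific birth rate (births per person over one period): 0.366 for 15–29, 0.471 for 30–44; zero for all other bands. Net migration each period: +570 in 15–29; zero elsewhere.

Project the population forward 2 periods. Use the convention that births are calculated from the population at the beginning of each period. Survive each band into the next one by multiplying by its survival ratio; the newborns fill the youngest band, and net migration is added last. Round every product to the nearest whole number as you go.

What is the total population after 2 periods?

[period 1]
Births: 9900 * 0.366 = 3623, 21700 * 0.471 = 10221 ⇒ total 13844
15–29: 14400 * 0.959 = 13810
30–44: 9900 * 0.958 = 9484
45–59: 21700 * 0.952 = 20658
60–74: 3300 * 0.934 = 3082
75+: 17900 * 0.918 + 17800 * 0.286 = 16432 + 5091 = 21523
Net migration: 15–29 + 570 → 14380
Giving 13844 / 14380 / 9484 / 20658 / 3082 / 21523.
[period 2]
Births: 14380 * 0.366 = 5263, 9484 * 0.471 = 4467 ⇒ total 9730
15–29: 13844 * 0.959 = 13276
30–44: 14380 * 0.958 = 13776
45–59: 9484 * 0.952 = 9029
60–74: 20658 * 0.934 = 19295
75+: 3082 * 0.918 + 21523 * 0.286 = 2829 + 6156 = 8985
Net migration: 15–29 + 570 → 13846
Giving 9730 / 13846 / 13776 / 9029 / 19295 / 8985.
Total after period 2: 9730 + 13846 + 13776 + 9029 + 19295 + 8985 = 74661

74661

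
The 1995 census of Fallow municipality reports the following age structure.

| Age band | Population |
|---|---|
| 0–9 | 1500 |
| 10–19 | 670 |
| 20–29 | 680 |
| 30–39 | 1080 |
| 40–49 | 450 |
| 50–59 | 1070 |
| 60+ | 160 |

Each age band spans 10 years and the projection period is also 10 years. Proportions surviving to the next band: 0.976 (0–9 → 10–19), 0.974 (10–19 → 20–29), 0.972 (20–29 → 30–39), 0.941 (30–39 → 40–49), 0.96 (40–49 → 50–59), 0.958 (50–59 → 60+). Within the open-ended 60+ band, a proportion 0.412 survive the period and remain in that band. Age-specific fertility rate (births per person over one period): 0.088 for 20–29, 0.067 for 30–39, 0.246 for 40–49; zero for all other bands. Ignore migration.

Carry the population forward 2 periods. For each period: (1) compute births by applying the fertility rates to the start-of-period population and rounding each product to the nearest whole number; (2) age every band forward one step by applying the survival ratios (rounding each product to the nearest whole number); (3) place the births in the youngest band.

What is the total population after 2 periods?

Numbering the groups 1..7 from youngest to oldest:
[period 1]
Births: 680 * 0.088 = 60, 1080 * 0.067 = 72, 450 * 0.246 = 111 → 243
Group 2: 1500 * 0.976 = 1464
Group 3: 670 * 0.974 = 653
Group 4: 680 * 0.972 = 661
Group 5: 1080 * 0.941 = 1016
Group 6: 450 * 0.96 = 432
Group 7: 1070 * 0.958 + 160 * 0.412 = 1025 + 66 = 1091
Population now: 0–9=243, 10–19=1464, 20–29=653, 30–39=661, 40–49=1016, 50–59=432, 60+=1091
[period 2]
Births: 653 * 0.088 = 57, 661 * 0.067 = 44, 1016 * 0.246 = 250 → 351
Group 2: 243 * 0.976 = 237
Group 3: 1464 * 0.974 = 1426
Group 4: 653 * 0.972 = 635
Group 5: 661 * 0.941 = 622
Group 6: 1016 * 0.96 = 975
Group 7: 432 * 0.958 + 1091 * 0.412 = 414 + 449 = 863
Population now: 0–9=351, 10–19=237, 20–29=1426, 30–39=635, 40–49=622, 50–59=975, 60+=863
Total after period 2: 351 + 237 + 1426 + 635 + 622 + 975 + 863 = 5109

5109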